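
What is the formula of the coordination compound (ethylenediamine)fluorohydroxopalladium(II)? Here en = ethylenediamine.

[Pd(en)F(OH)]

Ligands: 1 fluoro (F, -1), 1 hydroxo (OH, -1), 1 ethylenediamine (en, neutral). Ligand charge sum = -2.
With Pd in oxidation state +2, the complex ion is [Pd...].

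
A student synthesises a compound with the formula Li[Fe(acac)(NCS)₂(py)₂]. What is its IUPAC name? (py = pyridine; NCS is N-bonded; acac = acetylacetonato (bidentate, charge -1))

The 1 lithium counter-ion carries a total charge of +1, so each complex ion is 1−.
Ligand charges: 2×pyridine (neutral), 2×isothiocyanato (-1 each), 1×acetylacetonato (-1 each); total -3. So Fe + (-3) = 1−, giving Fe = +2.
Ligands are named alphabetically: acetylacetonato before isothiocyanato before pyridine.
The complex ion is anionic, so iron takes the -ate form ferrate(II).

lithium (acetylacetonato)diisothiocyanatobis(pyridine)ferrate(II)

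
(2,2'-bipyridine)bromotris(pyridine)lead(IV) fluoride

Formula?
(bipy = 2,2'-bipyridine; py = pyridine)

Ligands: 1 bromo (Br, -1), 1 2,2'-bipyridine (bipy, neutral), 3 pyridine (py, neutral). Ligand charge sum = -1.
With Pb in oxidation state +4, the complex ion is [Pb...]^3+.
Charge balance with fluoride (-1) requires 1 complex ion per 3 fluoride.

[Pb(bipy)Br(py)3]F3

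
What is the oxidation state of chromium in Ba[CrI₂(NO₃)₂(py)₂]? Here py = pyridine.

1 barium outside the brackets (+2 each) → the complex ion is 2−.
Ligand charges: 2×NO3 = -2; 2×I = -2; 2×py neutral; sum -4.
Cr + (-4) = 2− ⇒ Cr is +2.

+2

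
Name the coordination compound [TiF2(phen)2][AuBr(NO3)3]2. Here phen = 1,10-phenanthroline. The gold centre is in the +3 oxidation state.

Au is given as +3; the anion's ligand charges sum to -4, so the complex anion is 1−.
With 2 anions per cation, the cation must be 2×1 = 2+.
Cation: ligand charges sum to -2; for the ion to be 2+, Ti = +4.

difluorobis(1,10-phenanthroline)titanium(IV) bromotrinitratoaurate(III)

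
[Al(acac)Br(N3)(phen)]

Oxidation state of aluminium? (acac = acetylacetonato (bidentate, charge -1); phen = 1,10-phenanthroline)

No counter-ion: the bracketed complex is neutral.
Ligand charges: 1×acac = -1; 1×Br = -1; 1×N3 = -1; 1×phen neutral; sum -3.
Al + (-3) = 0 ⇒ Al is +3.

+3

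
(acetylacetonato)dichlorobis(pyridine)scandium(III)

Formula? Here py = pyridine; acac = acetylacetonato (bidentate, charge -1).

[Sc(acac)Cl2(py)2]

Ligands: 2 chloro (Cl, -1), 2 pyridine (py, neutral), 1 acetylacetonato (acac, -1). Ligand charge sum = -3.
With Sc in oxidation state +3, the complex ion is [Sc...].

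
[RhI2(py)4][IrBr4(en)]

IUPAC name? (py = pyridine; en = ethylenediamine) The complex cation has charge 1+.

Both ions are complex: the cation is named first with the plain metal name, the anion second with the -ate form; each ion's ligands are alphabetised independently.
The complex cation is given as 1+; its ligand charges sum to -2, so Rh = +3.
A 1:1 salt means the anion carries the equal and opposite charge, 1−.
Anion: ligand charges sum to -4; for the ion to be 1−, Ir = +3.

diiodotetrakis(pyridine)rhodium(III) tetrabromo(ethylenediamine)iridate(III)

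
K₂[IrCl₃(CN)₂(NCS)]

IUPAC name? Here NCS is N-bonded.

potassium trichlorodicyanoisothiocyanatoiridate(IV)

The 2 potassium counter-ions carry a total charge of +2, so each complex ion is 2−.
Ligand charges: 3×chloro (-1 each), 2×cyano (-1 each), 1×isothiocyanato (-1 each); total -6. So Ir + (-6) = 2−, giving Ir = +4.
The complex ion is anionic, so iridium takes the -ate form iridate(IV).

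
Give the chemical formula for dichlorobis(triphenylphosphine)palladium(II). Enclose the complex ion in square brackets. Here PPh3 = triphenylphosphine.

[PdCl2(PPh3)2]

Ligands: 2 triphenylphosphine (PPh3, neutral), 2 chloro (Cl, -1). Ligand charge sum = -2.
With Pd in oxidation state +2, the complex ion is [Pd...].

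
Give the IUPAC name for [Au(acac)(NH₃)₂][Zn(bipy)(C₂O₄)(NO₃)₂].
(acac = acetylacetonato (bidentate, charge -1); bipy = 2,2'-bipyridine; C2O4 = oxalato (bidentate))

(acetylacetonato)diamminegold(III) (2,2'-bipyridine)dinitratooxalatozincate(II)

Zinc is always +2 in its complexes; the anion's ligand charges sum to -4, so the complex anion is 2−.
A 1:1 salt means the cation carries the equal and opposite charge, 2+.
Cation: ligand charges sum to -1; for the ion to be 2+, Au = +3.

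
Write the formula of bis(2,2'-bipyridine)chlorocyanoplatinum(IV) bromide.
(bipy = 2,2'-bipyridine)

[Pt(bipy)2Cl(CN)]Br2

Ligands: 1 chloro (Cl, -1), 2 2,2'-bipyridine (bipy, neutral), 1 cyano (CN, -1). Ligand charge sum = -2.
Charge balance with bromide (-1) requires 1 complex ion per 2 bromide.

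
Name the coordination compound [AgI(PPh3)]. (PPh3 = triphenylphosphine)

iodo(triphenylphosphine)silver(I)

There is no counter-ion, so the complex is neutral overall.
Ligand charges: 1×iodo (-1 each), 1×triphenylphosphine (neutral); total -1. So Ag + (-1) = 0, giving Ag = +1.
Ligands are named alphabetically: iodo before triphenylphosphine.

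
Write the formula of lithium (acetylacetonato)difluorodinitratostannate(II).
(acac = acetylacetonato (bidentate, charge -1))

Ligands: 1 acetylacetonato (acac, -1), 2 fluoro (F, -1), 2 nitrato (NO3, -1). Ligand charge sum = -5.
With Sn in oxidation state +2, the complex ion is [Sn...]^3−.
Charge balance with lithium (+1) requires 1 complex ion per 3 lithium.

Li3[Sn(acac)F2(NO3)2]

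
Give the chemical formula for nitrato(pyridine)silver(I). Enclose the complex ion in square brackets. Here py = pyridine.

Ligands: 1 nitrato (NO3, -1), 1 pyridine (py, neutral). Ligand charge sum = -1.
With Ag in oxidation state +1, the complex ion is [Ag...].

[Ag(NO3)(py)]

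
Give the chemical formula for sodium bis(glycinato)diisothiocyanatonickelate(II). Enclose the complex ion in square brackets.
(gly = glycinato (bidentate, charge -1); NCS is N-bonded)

Na2[Ni(gly)2(NCS)2]

Ligands: 2 glycinato (gly, -1), 2 isothiocyanato (NCS, -1). Ligand charge sum = -4.
With Ni in oxidation state +2, the complex ion is [Ni...]^2−.
Charge balance with sodium (+1) requires 1 complex ion per 2 sodium.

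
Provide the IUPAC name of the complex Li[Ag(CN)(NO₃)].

The 1 lithium counter-ion carries a total charge of +1, so each complex ion is 1−.
Ligand charges: 1×nitrato (-1 each), 1×cyano (-1 each); total -2. So Ag + (-2) = 1−, giving Ag = +1.
The complex ion is anionic, so silver takes the -ate form argentate(I).

lithium cyanonitratoargentate(I)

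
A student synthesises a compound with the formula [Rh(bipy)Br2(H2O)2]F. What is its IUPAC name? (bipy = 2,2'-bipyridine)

The 1 fluoride counter-ion carries a total charge of -1, so each complex ion is 1+.
Ligand charges: 2×aqua (neutral), 2×bromo (-1 each), 1×2,2'-bipyridine (neutral); total -2. So Rh + (-2) = 1+, giving Rh = +3.
Ligands are named alphabetically: aqua before bipyridine before bromo.

diaqua(2,2'-bipyridine)dibromorhodium(III) fluoride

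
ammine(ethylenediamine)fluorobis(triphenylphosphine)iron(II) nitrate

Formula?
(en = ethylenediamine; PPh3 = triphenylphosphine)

[Fe(en)F(NH3)(PPh3)2]NO3

Ligands: 1 ammine (NH3, neutral), 1 fluoro (F, -1), 1 ethylenediamine (en, neutral), 2 triphenylphosphine (PPh3, neutral). Ligand charge sum = -1.
With Fe in oxidation state +2, the complex ion is [Fe...]^1+.
Charge balance with nitrate (-1) requires 1 complex ion per 1 nitrate.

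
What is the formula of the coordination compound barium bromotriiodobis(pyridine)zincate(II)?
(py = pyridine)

Ligands: 1 bromo (Br, -1), 3 iodo (I, -1), 2 pyridine (py, neutral). Ligand charge sum = -4.
With Zn in oxidation state +2, the complex ion is [Zn...]^2−.
Charge balance with barium (+2) requires 1 complex ion per 1 barium.

Ba[ZnBrI3(py)2]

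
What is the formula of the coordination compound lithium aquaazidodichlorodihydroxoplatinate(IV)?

Li[PtCl2(H2O)(N3)(OH)2]

Ligands: 1 aqua (H2O, neutral), 2 chloro (Cl, -1), 1 azido (N3, -1), 2 hydroxo (OH, -1). Ligand charge sum = -5.
Charge balance with lithium (+1) requires 1 complex ion per 1 lithium.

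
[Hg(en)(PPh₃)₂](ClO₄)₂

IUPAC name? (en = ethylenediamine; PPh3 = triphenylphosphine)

The 2 perchlorate counter-ions carry a total charge of -2, so each complex ion is 2+.
Ligand charges: 1×ethylenediamine (neutral), 2×triphenylphosphine (neutral); total 0. So Hg + (0) = 2+, giving Hg = +2.
Ligands are named alphabetically: ethylenediamine before triphenylphosphine.

(ethylenediamine)bis(triphenylphosphine)mercury(II) perchlorate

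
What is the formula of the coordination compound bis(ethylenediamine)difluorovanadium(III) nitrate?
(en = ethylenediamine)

[V(en)2F2]NO3

Ligands: 2 ethylenediamine (en, neutral), 2 fluoro (F, -1). Ligand charge sum = -2.
With V in oxidation state +3, the complex ion is [V...]^1+.
Charge balance with nitrate (-1) requires 1 complex ion per 1 nitrate.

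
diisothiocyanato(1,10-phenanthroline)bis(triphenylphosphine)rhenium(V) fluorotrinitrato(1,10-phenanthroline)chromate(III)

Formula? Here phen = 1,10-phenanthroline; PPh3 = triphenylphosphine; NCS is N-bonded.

[Re(NCS)2(phen)(PPh3)2][CrF(NO3)3(phen)]3

Cation [Re…]: ligand charges -2, Re(V) ⇒ ion charge 3+.
Anion [Cr…]: ligand charges -4, Cr(III) ⇒ ion charge 1−.
One 3+ cation requires 3 of the 1− anion.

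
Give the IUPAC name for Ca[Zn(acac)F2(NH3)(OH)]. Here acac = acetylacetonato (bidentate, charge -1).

The 1 calcium counter-ion carries a total charge of +2, so each complex ion is 2−.
Ligand charges: 1×ammine (neutral), 2×fluoro (-1 each), 1×acetylacetonato (-1 each), 1×hydroxo (-1 each); total -4. So Zn + (-4) = 2−, giving Zn = +2.
Ligands are named alphabetically: acetylacetonato before ammine before fluoro before hydroxo.
The complex ion is anionic, so zinc takes the -ate form zincate(II).

calcium (acetylacetonato)amminedifluorohydroxozincate(II)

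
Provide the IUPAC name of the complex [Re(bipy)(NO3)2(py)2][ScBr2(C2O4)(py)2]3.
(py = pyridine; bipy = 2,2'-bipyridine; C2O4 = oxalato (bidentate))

Both ions are complex: the cation is named first with the plain metal name, the anion second with the -ate form; each ion's ligands are alphabetised independently.
Scandium is always +3 in its complexes; the anion's ligand charges sum to -4, so the complex anion is 1−.
With 3 anions per cation, the cation must be 3×1 = 3+.
Cation: ligand charges sum to -2; for the ion to be 3+, Re = +5.

(2,2'-bipyridine)dinitratobis(pyridine)rhenium(V) dibromooxalatobis(pyridine)scandate(III)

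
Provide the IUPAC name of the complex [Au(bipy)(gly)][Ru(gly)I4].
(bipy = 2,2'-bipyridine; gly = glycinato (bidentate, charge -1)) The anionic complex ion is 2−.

The complex anion is given as 2−; its ligand charges sum to -5, so Ru = +3.
A 1:1 salt means the cation carries the equal and opposite charge, 2+.
Cation: ligand charges sum to -1; for the ion to be 2+, Au = +3.

(2,2'-bipyridine)(glycinato)gold(III) (glycinato)tetraiodoruthenate(III)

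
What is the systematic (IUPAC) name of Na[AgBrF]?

sodium bromofluoroargentate(I)

The 1 sodium counter-ion carries a total charge of +1, so each complex ion is 1−.
Ligand charges: 1×bromo (-1 each), 1×fluoro (-1 each); total -2. So Ag + (-2) = 1−, giving Ag = +1.
Ligands are named alphabetically: bromo before fluoro.
The complex ion is anionic, so silver takes the -ate form argentate(I).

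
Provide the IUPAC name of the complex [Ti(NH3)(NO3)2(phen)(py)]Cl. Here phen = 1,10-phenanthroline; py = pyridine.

The 1 chloride counter-ion carries a total charge of -1, so each complex ion is 1+.
Ligand charges: 1×1,10-phenanthroline (neutral), 1×ammine (neutral), 1×pyridine (neutral), 2×nitrato (-1 each); total -2. So Ti + (-2) = 1+, giving Ti = +3.
Ligands are named alphabetically: ammine before nitrato before phenanthroline before pyridine.

amminedinitrato(1,10-phenanthroline)(pyridine)titanium(III) chloride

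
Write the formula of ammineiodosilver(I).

[AgI(NH3)]

Ligands: 1 ammine (NH3, neutral), 1 iodo (I, -1). Ligand charge sum = -1.
With Ag in oxidation state +1, the complex ion is [Ag...].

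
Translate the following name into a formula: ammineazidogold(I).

Ligands: 1 ammine (NH3, neutral), 1 azido (N3, -1). Ligand charge sum = -1.
With Au in oxidation state +1, the complex ion is [Au...].

[Au(N3)(NH3)]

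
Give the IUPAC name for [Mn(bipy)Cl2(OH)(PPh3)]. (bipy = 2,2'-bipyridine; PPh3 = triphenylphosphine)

(2,2'-bipyridine)dichlorohydroxo(triphenylphosphine)manganese(III)

There is no counter-ion, so the complex is neutral overall.
Ligand charges: 1×hydroxo (-1 each), 2×chloro (-1 each), 1×2,2'-bipyridine (neutral), 1×triphenylphosphine (neutral); total -3. So Mn + (-3) = 0, giving Mn = +3.
Ligands are named alphabetically: bipyridine before chloro before hydroxo before triphenylphosphine.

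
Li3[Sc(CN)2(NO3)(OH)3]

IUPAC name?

The 3 lithium counter-ions carry a total charge of +3, so each complex ion is 3−.
Ligand charges: 2×cyano (-1 each), 3×hydroxo (-1 each), 1×nitrato (-1 each); total -6. So Sc + (-6) = 3−, giving Sc = +3.
The complex ion is anionic, so scandium takes the -ate form scandate(III).

lithium dicyanotrihydroxonitratoscandate(III)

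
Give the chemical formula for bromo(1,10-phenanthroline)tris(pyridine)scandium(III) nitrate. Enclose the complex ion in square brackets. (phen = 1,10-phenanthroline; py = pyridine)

[ScBr(phen)(py)3](NO3)2

Ligands: 1 1,10-phenanthroline (phen, neutral), 3 pyridine (py, neutral), 1 bromo (Br, -1). Ligand charge sum = -1.
With Sc in oxidation state +3, the complex ion is [Sc...]^2+.
Charge balance with nitrate (-1) requires 1 complex ion per 2 nitrate.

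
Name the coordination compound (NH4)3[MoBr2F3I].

ammonium dibromotrifluoroiodomolybdate(III)

The 3 ammonium counter-ions carry a total charge of +3, so each complex ion is 3−.
Ligand charges: 3×fluoro (-1 each), 2×bromo (-1 each), 1×iodo (-1 each); total -6. So Mo + (-6) = 3−, giving Mo = +3.
Ligands are named alphabetically: bromo before fluoro before iodo.
The complex ion is anionic, so molybdenum takes the -ate form molybdate(III).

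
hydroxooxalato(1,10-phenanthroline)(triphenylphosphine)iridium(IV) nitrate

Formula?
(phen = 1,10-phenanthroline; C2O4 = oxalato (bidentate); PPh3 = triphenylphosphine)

Ligands: 1 1,10-phenanthroline (phen, neutral), 1 oxalato (C2O4, -2), 1 triphenylphosphine (PPh3, neutral), 1 hydroxo (OH, -1). Ligand charge sum = -3.
With Ir in oxidation state +4, the complex ion is [Ir...]^1+.
Charge balance with nitrate (-1) requires 1 complex ion per 1 nitrate.

[Ir(C2O4)(OH)(phen)(PPh3)]NO3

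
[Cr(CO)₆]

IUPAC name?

There is no counter-ion, so the complex is neutral overall.
Ligand charges: 6×carbonyl (neutral); total 0. So Cr + (0) = 0, giving Cr = 0.

hexacarbonylchromium(0)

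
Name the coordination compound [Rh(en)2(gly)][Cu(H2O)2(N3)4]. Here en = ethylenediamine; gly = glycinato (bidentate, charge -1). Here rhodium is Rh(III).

bis(ethylenediamine)(glycinato)rhodium(III) diaquatetraazidocuprate(II)

Rh is given as +3; the cation's ligand charges sum to -1, so the complex cation is 2+.
A 1:1 salt means the anion carries the equal and opposite charge, 2−.
Anion: ligand charges sum to -4; for the ion to be 2−, Cu = +2.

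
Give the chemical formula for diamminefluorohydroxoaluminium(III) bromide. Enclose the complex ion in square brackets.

[AlF(NH3)2(OH)]Br

Ligands: 1 hydroxo (OH, -1), 1 fluoro (F, -1), 2 ammine (NH3, neutral). Ligand charge sum = -2.
Charge balance with bromide (-1) requires 1 complex ion per 1 bromide.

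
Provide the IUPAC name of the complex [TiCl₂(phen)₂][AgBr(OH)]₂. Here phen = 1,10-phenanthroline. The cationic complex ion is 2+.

dichlorobis(1,10-phenanthroline)titanium(IV) bromohydroxoargentate(I)

Both ions are complex: the cation is named first with the plain metal name, the anion second with the -ate form; each ion's ligands are alphabetised independently.
The complex cation is given as 2+; its ligand charges sum to -2, so Ti = +4.
With 2 anions per cation, each anion must be 2/2 = 1−.
Anion: ligand charges sum to -2; for the ion to be 1−, Ag = +1.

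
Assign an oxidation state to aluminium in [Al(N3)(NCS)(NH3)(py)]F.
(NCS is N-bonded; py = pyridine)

+3

1 fluoride outside the brackets (-1 each) → the complex ion is 1+.
Ligand charges: 1×NCS = -1; 1×NH3 neutral; 1×py neutral; 1×N3 = -1; sum -2.
Al + (-2) = 1+ ⇒ Al is +3.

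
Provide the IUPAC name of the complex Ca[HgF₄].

calcium tetrafluoromercurate(II)

The 1 calcium counter-ion carries a total charge of +2, so each complex ion is 2−.
Ligand charges: 4×fluoro (-1 each); total -4. So Hg + (-4) = 2−, giving Hg = +2.
The complex ion is anionic, so mercury takes the -ate form mercurate(II).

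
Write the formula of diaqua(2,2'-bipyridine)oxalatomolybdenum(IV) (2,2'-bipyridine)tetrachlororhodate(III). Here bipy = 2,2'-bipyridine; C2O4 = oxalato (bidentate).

Cation [Mo…]: ligand charges -2, Mo(IV) ⇒ ion charge 2+.
Anion [Rh…]: ligand charges -4, Rh(III) ⇒ ion charge 1−.
One 2+ cation requires 2 of the 1− anion.

[Mo(bipy)(C2O4)(H2O)2][Rh(bipy)Cl4]2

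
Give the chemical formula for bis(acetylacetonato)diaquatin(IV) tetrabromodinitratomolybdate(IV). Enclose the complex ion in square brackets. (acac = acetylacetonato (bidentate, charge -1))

Cation [Sn…]: ligand charges -2, Sn(IV) ⇒ ion charge 2+.
Anion [Mo…]: ligand charges -6, Mo(IV) ⇒ ion charge 2−.
One 2+ cation balances one 2− anion.

[Sn(acac)2(H2O)2][MoBr4(NO3)2]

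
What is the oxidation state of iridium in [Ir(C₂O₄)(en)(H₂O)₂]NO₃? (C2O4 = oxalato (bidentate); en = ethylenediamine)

1 nitrate outside the brackets (-1 each) → the complex ion is 1+.
Ligand charges: 1×C2O4 = -2; 2×H2O neutral; 1×en neutral; sum -2.
Ir + (-2) = 1+ ⇒ Ir is +3.

+3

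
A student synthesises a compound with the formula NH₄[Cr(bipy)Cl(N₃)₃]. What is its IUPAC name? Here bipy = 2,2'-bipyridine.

ammonium triazido(2,2'-bipyridine)chlorochromate(III)

The 1 ammonium counter-ion carries a total charge of +1, so each complex ion is 1−.
Ligand charges: 3×azido (-1 each), 1×2,2'-bipyridine (neutral), 1×chloro (-1 each); total -4. So Cr + (-4) = 1−, giving Cr = +3.
Ligands are named alphabetically: azido before bipyridine before chloro.
The complex ion is anionic, so chromium takes the -ate form chromate(III).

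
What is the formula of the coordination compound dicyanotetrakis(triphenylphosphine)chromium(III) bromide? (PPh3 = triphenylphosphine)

Ligands: 2 cyano (CN, -1), 4 triphenylphosphine (PPh3, neutral). Ligand charge sum = -2.
Charge balance with bromide (-1) requires 1 complex ion per 1 bromide.

[Cr(CN)2(PPh3)4]Br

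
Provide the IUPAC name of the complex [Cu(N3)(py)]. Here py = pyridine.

There is no counter-ion, so the complex is neutral overall.
Ligand charges: 1×pyridine (neutral), 1×azido (-1 each); total -1. So Cu + (-1) = 0, giving Cu = +1.
Ligands are named alphabetically: azido before pyridine.

azido(pyridine)copper(I)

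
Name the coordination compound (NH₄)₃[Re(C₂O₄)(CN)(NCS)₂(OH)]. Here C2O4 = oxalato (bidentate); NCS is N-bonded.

ammonium cyanohydroxodiisothiocyanatooxalatorhenate(III)

The 3 ammonium counter-ions carry a total charge of +3, so each complex ion is 3−.
Ligand charges: 1×hydroxo (-1 each), 1×oxalato (-2 each), 1×cyano (-1 each), 2×isothiocyanato (-1 each); total -6. So Re + (-6) = 3−, giving Re = +3.
Ligands are named alphabetically: cyano before hydroxo before isothiocyanato before oxalato.
The complex ion is anionic, so rhenium takes the -ate form rhenate(III).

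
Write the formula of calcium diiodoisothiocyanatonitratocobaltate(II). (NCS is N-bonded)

Ca[CoI2(NCS)(NO3)]

Ligands: 1 isothiocyanato (NCS, -1), 1 nitrato (NO3, -1), 2 iodo (I, -1). Ligand charge sum = -4.
With Co in oxidation state +2, the complex ion is [Co...]^2−.
Charge balance with calcium (+2) requires 1 complex ion per 1 calcium.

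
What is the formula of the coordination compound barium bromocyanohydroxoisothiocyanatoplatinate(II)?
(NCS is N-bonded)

Ba[PtBr(CN)(NCS)(OH)]

Ligands: 1 isothiocyanato (NCS, -1), 1 cyano (CN, -1), 1 hydroxo (OH, -1), 1 bromo (Br, -1). Ligand charge sum = -4.
Charge balance with barium (+2) requires 1 complex ion per 1 barium.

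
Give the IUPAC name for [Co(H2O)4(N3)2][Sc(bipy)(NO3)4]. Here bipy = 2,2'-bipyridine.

Both ions are complex: the cation is named first with the plain metal name, the anion second with the -ate form; each ion's ligands are alphabetised independently.
Scandium is always +3 in its complexes; the anion's ligand charges sum to -4, so the complex anion is 1−.
A 1:1 salt means the cation carries the equal and opposite charge, 1+.
Cation: ligand charges sum to -2; for the ion to be 1+, Co = +3.

tetraaquadiazidocobalt(III) (2,2'-bipyridine)tetranitratoscandate(III)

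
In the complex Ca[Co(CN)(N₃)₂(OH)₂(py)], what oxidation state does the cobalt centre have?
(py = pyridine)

+3

1 calcium outside the brackets (+2 each) → the complex ion is 2−.
Ligand charges: 2×OH = -2; 1×CN = -1; 2×N3 = -2; 1×py neutral; sum -5.
Co + (-5) = 2− ⇒ Co is +3.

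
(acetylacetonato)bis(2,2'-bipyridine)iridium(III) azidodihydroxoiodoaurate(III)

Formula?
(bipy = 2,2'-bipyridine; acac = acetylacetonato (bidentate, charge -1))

[Ir(acac)(bipy)2][AuI(N3)(OH)2]2

Cation [Ir…]: ligand charges -1, Ir(III) ⇒ ion charge 2+.
Anion [Au…]: ligand charges -4, Au(III) ⇒ ion charge 1−.
One 2+ cation requires 2 of the 1− anion.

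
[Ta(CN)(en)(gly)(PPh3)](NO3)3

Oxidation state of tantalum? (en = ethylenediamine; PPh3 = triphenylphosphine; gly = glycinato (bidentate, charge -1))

+5

3 nitrate outside the brackets (-1 each) → the complex ion is 3+.
Ligand charges: 1×en neutral; 1×PPh3 neutral; 1×CN = -1; 1×gly = -1; sum -2.
Ta + (-2) = 3+ ⇒ Ta is +5.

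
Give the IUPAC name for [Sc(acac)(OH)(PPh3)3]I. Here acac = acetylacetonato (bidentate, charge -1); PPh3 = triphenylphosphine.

(acetylacetonato)hydroxotris(triphenylphosphine)scandium(III) iodide

The 1 iodide counter-ion carries a total charge of -1, so each complex ion is 1+.
Ligand charges: 1×hydroxo (-1 each), 1×acetylacetonato (-1 each), 3×triphenylphosphine (neutral); total -2. So Sc + (-2) = 1+, giving Sc = +3.
Ligands are named alphabetically: acetylacetonato before hydroxo before triphenylphosphine.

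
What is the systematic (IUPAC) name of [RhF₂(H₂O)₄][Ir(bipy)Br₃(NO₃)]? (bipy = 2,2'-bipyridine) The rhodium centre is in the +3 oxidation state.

Both ions are complex: the cation is named first with the plain metal name, the anion second with the -ate form; each ion's ligands are alphabetised independently.
Rh is given as +3; the cation's ligand charges sum to -2, so the complex cation is 1+.
A 1:1 salt means the anion carries the equal and opposite charge, 1−.
Anion: ligand charges sum to -4; for the ion to be 1−, Ir = +3.

tetraaquadifluororhodium(III) (2,2'-bipyridine)tribromonitratoiridate(III)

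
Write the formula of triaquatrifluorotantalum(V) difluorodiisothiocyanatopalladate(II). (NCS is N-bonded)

Cation [Ta…]: ligand charges -3, Ta(V) ⇒ ion charge 2+.
Anion [Pd…]: ligand charges -4, Pd(II) ⇒ ion charge 2−.
One 2+ cation balances one 2− anion.

[TaF3(H2O)3][PdF2(NCS)2]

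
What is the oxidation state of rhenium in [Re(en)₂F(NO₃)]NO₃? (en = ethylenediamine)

1 nitrate outside the brackets (-1 each) → the complex ion is 1+.
Ligand charges: 1×F = -1; 2×en neutral; 1×NO3 = -1; sum -2.
Re + (-2) = 1+ ⇒ Re is +3.

+3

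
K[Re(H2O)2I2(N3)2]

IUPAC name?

potassium diaquadiazidodiiodorhenate(III)

The 1 potassium counter-ion carries a total charge of +1, so each complex ion is 1−.
Ligand charges: 2×iodo (-1 each), 2×azido (-1 each), 2×aqua (neutral); total -4. So Re + (-4) = 1−, giving Re = +3.
Ligands are named alphabetically: aqua before azido before iodo.
The complex ion is anionic, so rhenium takes the -ate form rhenate(III).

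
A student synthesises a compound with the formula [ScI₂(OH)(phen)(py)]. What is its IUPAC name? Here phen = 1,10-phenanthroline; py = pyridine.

There is no counter-ion, so the complex is neutral overall.
Ligand charges: 1×1,10-phenanthroline (neutral), 2×iodo (-1 each), 1×pyridine (neutral), 1×hydroxo (-1 each); total -3. So Sc + (-3) = 0, giving Sc = +3.
Ligands are named alphabetically: hydroxo before iodo before phenanthroline before pyridine.

hydroxodiiodo(1,10-phenanthroline)(pyridine)scandium(III)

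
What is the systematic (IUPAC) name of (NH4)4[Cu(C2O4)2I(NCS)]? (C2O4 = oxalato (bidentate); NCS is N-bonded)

The 4 ammonium counter-ions carry a total charge of +4, so each complex ion is 4−.
Ligand charges: 1×iodo (-1 each), 2×oxalato (-2 each), 1×isothiocyanato (-1 each); total -6. So Cu + (-6) = 4−, giving Cu = +2.
Ligands are named alphabetically: iodo before isothiocyanato before oxalato.
The complex ion is anionic, so copper takes the -ate form cuprate(II).

ammonium iodoisothiocyanatodioxalatocuprate(II)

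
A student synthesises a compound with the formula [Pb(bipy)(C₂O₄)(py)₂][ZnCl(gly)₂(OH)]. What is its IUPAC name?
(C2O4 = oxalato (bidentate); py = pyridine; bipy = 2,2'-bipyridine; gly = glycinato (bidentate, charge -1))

Zinc is always +2 in its complexes; the anion's ligand charges sum to -4, so the complex anion is 2−.
A 1:1 salt means the cation carries the equal and opposite charge, 2+.
Cation: ligand charges sum to -2; for the ion to be 2+, Pb = +4.

(2,2'-bipyridine)oxalatobis(pyridine)lead(IV) chlorobis(glycinato)hydroxozincate(II)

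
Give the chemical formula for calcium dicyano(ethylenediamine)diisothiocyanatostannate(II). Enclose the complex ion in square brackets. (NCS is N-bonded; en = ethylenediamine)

Ca[Sn(CN)2(en)(NCS)2]

Ligands: 2 isothiocyanato (NCS, -1), 2 cyano (CN, -1), 1 ethylenediamine (en, neutral). Ligand charge sum = -4.
Charge balance with calcium (+2) requires 1 complex ion per 1 calcium.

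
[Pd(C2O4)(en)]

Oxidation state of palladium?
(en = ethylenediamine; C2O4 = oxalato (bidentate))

+2

No counter-ion: the bracketed complex is neutral.
Ligand charges: 1×en neutral; 1×C2O4 = -2; sum -2.
Pd + (-2) = 0 ⇒ Pd is +2.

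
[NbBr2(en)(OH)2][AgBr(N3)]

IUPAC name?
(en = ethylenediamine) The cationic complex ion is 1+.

dibromo(ethylenediamine)dihydroxoniobium(V) azidobromoargentate(I)

Both ions are complex: the cation is named first with the plain metal name, the anion second with the -ate form; each ion's ligands are alphabetised independently.
The complex cation is given as 1+; its ligand charges sum to -4, so Nb = +5.
A 1:1 salt means the anion carries the equal and opposite charge, 1−.
Anion: ligand charges sum to -2; for the ion to be 1−, Ag = +1.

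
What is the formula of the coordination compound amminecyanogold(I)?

[Au(CN)(NH3)]

Ligands: 1 cyano (CN, -1), 1 ammine (NH3, neutral). Ligand charge sum = -1.
With Au in oxidation state +1, the complex ion is [Au...].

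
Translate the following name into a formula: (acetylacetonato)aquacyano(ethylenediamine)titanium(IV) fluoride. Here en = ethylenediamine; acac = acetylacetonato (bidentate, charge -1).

Ligands: 1 ethylenediamine (en, neutral), 1 acetylacetonato (acac, -1), 1 cyano (CN, -1), 1 aqua (H2O, neutral). Ligand charge sum = -2.
Charge balance with fluoride (-1) requires 1 complex ion per 2 fluoride.

[Ti(acac)(CN)(en)(H2O)]F2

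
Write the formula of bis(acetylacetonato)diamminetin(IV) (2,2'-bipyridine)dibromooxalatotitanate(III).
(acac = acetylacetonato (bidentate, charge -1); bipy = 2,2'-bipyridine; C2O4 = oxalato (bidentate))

[Sn(acac)2(NH3)2][Ti(bipy)Br2(C2O4)]2

Cation [Sn…]: ligand charges -2, Sn(IV) ⇒ ion charge 2+.
Anion [Ti…]: ligand charges -4, Ti(III) ⇒ ion charge 1−.
One 2+ cation requires 2 of the 1− anion.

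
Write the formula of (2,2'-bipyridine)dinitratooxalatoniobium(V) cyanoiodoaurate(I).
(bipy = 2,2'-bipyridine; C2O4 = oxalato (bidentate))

Cation [Nb…]: ligand charges -4, Nb(V) ⇒ ion charge 1+.
Anion [Au…]: ligand charges -2, Au(I) ⇒ ion charge 1−.
One 1+ cation balances one 1− anion.

[Nb(bipy)(C2O4)(NO3)2][Au(CN)I]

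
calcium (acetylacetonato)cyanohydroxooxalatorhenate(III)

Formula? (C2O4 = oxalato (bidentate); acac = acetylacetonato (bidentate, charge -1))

Ca[Re(acac)(C2O4)(CN)(OH)]

Ligands: 1 oxalato (C2O4, -2), 1 hydroxo (OH, -1), 1 cyano (CN, -1), 1 acetylacetonato (acac, -1). Ligand charge sum = -5.
With Re in oxidation state +3, the complex ion is [Re...]^2−.
Charge balance with calcium (+2) requires 1 complex ion per 1 calcium.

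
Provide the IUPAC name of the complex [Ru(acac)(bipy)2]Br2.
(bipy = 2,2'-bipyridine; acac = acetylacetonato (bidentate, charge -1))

(acetylacetonato)bis(2,2'-bipyridine)ruthenium(III) bromide

The 2 bromide counter-ions carry a total charge of -2, so each complex ion is 2+.
Ligand charges: 2×2,2'-bipyridine (neutral), 1×acetylacetonato (-1 each); total -1. So Ru + (-1) = 2+, giving Ru = +3.
Ligands are named alphabetically: acetylacetonato before bipyridine.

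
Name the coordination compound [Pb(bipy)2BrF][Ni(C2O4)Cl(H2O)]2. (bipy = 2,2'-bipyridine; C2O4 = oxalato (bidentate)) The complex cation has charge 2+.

bis(2,2'-bipyridine)bromofluorolead(IV) aquachlorooxalatonickelate(II)

Both ions are complex: the cation is named first with the plain metal name, the anion second with the -ate form; each ion's ligands are alphabetised independently.
The complex cation is given as 2+; its ligand charges sum to -2, so Pb = +4.
With 2 anions per cation, each anion must be 2/2 = 1−.
Anion: ligand charges sum to -3; for the ion to be 1−, Ni = +2.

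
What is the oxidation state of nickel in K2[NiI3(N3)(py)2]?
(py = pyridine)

2 potassium outside the brackets (+1 each) → the complex ion is 2−.
Ligand charges: 2×py neutral; 1×N3 = -1; 3×I = -3; sum -4.
Ni + (-4) = 2− ⇒ Ni is +2.

+2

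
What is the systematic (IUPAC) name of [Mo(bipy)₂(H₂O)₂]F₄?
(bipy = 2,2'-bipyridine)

diaquabis(2,2'-bipyridine)molybdenum(IV) fluoride

The 4 fluoride counter-ions carry a total charge of -4, so each complex ion is 4+.
Ligand charges: 2×aqua (neutral), 2×2,2'-bipyridine (neutral); total 0. So Mo + (0) = 4+, giving Mo = +4.
Ligands are named alphabetically: aqua before bipyridine.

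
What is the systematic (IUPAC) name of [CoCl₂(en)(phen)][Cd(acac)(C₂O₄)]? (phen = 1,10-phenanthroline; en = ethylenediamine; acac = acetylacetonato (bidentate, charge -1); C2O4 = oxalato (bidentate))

Both ions are complex: the cation is named first with the plain metal name, the anion second with the -ate form; each ion's ligands are alphabetised independently.
Cadmium is always +2 in its complexes; the anion's ligand charges sum to -3, so the complex anion is 1−.
A 1:1 salt means the cation carries the equal and opposite charge, 1+.
Cation: ligand charges sum to -2; for the ion to be 1+, Co = +3.

dichloro(ethylenediamine)(1,10-phenanthroline)cobalt(III) (acetylacetonato)oxalatocadmate(II)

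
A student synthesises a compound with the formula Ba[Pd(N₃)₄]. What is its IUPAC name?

The 1 barium counter-ion carries a total charge of +2, so each complex ion is 2−.
Ligand charges: 4×azido (-1 each); total -4. So Pd + (-4) = 2−, giving Pd = +2.
The complex ion is anionic, so palladium takes the -ate form palladate(II).

barium tetraazidopalladate(II)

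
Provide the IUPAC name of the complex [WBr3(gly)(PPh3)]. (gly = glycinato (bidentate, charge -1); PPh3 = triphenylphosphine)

tribromo(glycinato)(triphenylphosphine)tungsten(IV)

There is no counter-ion, so the complex is neutral overall.
Ligand charges: 3×bromo (-1 each), 1×glycinato (-1 each), 1×triphenylphosphine (neutral); total -4. So W + (-4) = 0, giving W = +4.
Ligands are named alphabetically: bromo before glycinato before triphenylphosphine.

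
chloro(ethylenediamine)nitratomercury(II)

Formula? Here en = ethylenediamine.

[HgCl(en)(NO3)]

Ligands: 1 nitrato (NO3, -1), 1 chloro (Cl, -1), 1 ethylenediamine (en, neutral). Ligand charge sum = -2.
With Hg in oxidation state +2, the complex ion is [Hg...].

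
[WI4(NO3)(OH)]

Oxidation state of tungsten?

No counter-ion: the bracketed complex is neutral.
Ligand charges: 4×I = -4; 1×NO3 = -1; 1×OH = -1; sum -6.
W + (-6) = 0 ⇒ W is +6.

+6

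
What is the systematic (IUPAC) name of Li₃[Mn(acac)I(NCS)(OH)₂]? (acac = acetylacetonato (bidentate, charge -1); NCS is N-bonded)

The 3 lithium counter-ions carry a total charge of +3, so each complex ion is 3−.
Ligand charges: 1×acetylacetonato (-1 each), 1×isothiocyanato (-1 each), 1×iodo (-1 each), 2×hydroxo (-1 each); total -5. So Mn + (-5) = 3−, giving Mn = +2.
Ligands are named alphabetically: acetylacetonato before hydroxo before iodo before isothiocyanato.
The complex ion is anionic, so manganese takes the -ate form manganate(II).

lithium (acetylacetonato)dihydroxoiodoisothiocyanatomanganate(II)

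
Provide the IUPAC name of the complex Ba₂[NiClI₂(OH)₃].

barium chlorotrihydroxodiiodonickelate(II)

The 2 barium counter-ions carry a total charge of +4, so each complex ion is 4−.
Ligand charges: 2×iodo (-1 each), 3×hydroxo (-1 each), 1×chloro (-1 each); total -6. So Ni + (-6) = 4−, giving Ni = +2.
The complex ion is anionic, so nickel takes the -ate form nickelate(II).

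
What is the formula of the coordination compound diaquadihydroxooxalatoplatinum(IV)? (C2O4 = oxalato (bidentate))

[Pt(C2O4)(H2O)2(OH)2]

Ligands: 2 hydroxo (OH, -1), 1 oxalato (C2O4, -2), 2 aqua (H2O, neutral). Ligand charge sum = -4.
With Pt in oxidation state +4, the complex ion is [Pt...].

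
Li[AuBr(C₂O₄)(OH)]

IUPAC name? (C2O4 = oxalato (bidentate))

lithium bromohydroxooxalatoaurate(III)

The 1 lithium counter-ion carries a total charge of +1, so each complex ion is 1−.
Ligand charges: 1×oxalato (-2 each), 1×bromo (-1 each), 1×hydroxo (-1 each); total -4. So Au + (-4) = 1−, giving Au = +3.
Ligands are named alphabetically: bromo before hydroxo before oxalato.
The complex ion is anionic, so gold takes the -ate form aurate(III).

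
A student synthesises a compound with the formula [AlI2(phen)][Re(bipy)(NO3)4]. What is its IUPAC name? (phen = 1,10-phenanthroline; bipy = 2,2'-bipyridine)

diiodo(1,10-phenanthroline)aluminium(III) (2,2'-bipyridine)tetranitratorhenate(III)

Both ions are complex: the cation is named first with the plain metal name, the anion second with the -ate form; each ion's ligands are alphabetised independently.
Aluminium is always +3 in its complexes; the cation's ligand charges sum to -2, so the complex cation is 1+.
A 1:1 salt means the anion carries the equal and opposite charge, 1−.
Anion: ligand charges sum to -4; for the ion to be 1−, Re = +3.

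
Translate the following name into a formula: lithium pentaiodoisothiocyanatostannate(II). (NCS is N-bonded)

Li4[SnI5(NCS)]

Ligands: 1 isothiocyanato (NCS, -1), 5 iodo (I, -1). Ligand charge sum = -6.
With Sn in oxidation state +2, the complex ion is [Sn...]^4−.
Charge balance with lithium (+1) requires 1 complex ion per 4 lithium.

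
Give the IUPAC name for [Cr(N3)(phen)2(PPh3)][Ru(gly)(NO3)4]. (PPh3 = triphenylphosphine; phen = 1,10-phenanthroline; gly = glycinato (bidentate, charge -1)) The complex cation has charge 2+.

azidobis(1,10-phenanthroline)(triphenylphosphine)chromium(III) (glycinato)tetranitratoruthenate(III)

Both ions are complex: the cation is named first with the plain metal name, the anion second with the -ate form; each ion's ligands are alphabetised independently.
The complex cation is given as 2+; its ligand charges sum to -1, so Cr = +3.
A 1:1 salt means the anion carries the equal and opposite charge, 2−.
Anion: ligand charges sum to -5; for the ion to be 2−, Ru = +3.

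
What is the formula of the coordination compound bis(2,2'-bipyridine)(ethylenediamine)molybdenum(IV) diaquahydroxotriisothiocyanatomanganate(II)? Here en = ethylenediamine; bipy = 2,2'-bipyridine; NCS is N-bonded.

Cation [Mo…]: ligand charges 0, Mo(IV) ⇒ ion charge 4+.
Anion [Mn…]: ligand charges -4, Mn(II) ⇒ ion charge 2−.
One 4+ cation requires 2 of the 2− anion.

[Mo(bipy)2(en)][Mn(H2O)2(NCS)3(OH)]2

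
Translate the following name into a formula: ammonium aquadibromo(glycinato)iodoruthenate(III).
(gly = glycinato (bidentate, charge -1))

NH4[RuBr2(gly)(H2O)I]

Ligands: 1 glycinato (gly, -1), 1 iodo (I, -1), 1 aqua (H2O, neutral), 2 bromo (Br, -1). Ligand charge sum = -4.
Charge balance with ammonium (+1) requires 1 complex ion per 1 ammonium.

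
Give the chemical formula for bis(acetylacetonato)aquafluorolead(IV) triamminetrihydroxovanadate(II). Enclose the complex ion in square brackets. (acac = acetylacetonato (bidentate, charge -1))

Cation [Pb…]: ligand charges -3, Pb(IV) ⇒ ion charge 1+.
Anion [V…]: ligand charges -3, V(II) ⇒ ion charge 1−.
One 1+ cation balances one 1− anion.

[Pb(acac)2F(H2O)][V(NH3)3(OH)3]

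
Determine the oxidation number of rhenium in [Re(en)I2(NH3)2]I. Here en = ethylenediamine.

+3

1 iodide outside the brackets (-1 each) → the complex ion is 1+.
Ligand charges: 1×en neutral; 2×I = -2; 2×NH3 neutral; sum -2.
Re + (-2) = 1+ ⇒ Re is +3.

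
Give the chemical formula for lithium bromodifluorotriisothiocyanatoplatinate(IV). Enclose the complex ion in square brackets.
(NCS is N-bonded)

Ligands: 2 fluoro (F, -1), 1 bromo (Br, -1), 3 isothiocyanato (NCS, -1). Ligand charge sum = -6.
With Pt in oxidation state +4, the complex ion is [Pt...]^2−.
Charge balance with lithium (+1) requires 1 complex ion per 2 lithium.

Li2[PtBrF2(NCS)3]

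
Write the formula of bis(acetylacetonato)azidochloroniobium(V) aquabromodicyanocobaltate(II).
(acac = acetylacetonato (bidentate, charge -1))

Cation [Nb…]: ligand charges -4, Nb(V) ⇒ ion charge 1+.
Anion [Co…]: ligand charges -3, Co(II) ⇒ ion charge 1−.
One 1+ cation balances one 1− anion.

[Nb(acac)2Cl(N3)][CoBr(CN)2(H2O)]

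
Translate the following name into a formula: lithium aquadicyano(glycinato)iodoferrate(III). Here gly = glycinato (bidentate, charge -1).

Li[Fe(CN)2(gly)(H2O)I]

Ligands: 1 iodo (I, -1), 2 cyano (CN, -1), 1 aqua (H2O, neutral), 1 glycinato (gly, -1). Ligand charge sum = -4.
Charge balance with lithium (+1) requires 1 complex ion per 1 lithium.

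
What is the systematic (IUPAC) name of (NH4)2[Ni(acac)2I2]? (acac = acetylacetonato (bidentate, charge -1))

The 2 ammonium counter-ions carry a total charge of +2, so each complex ion is 2−.
Ligand charges: 2×iodo (-1 each), 2×acetylacetonato (-1 each); total -4. So Ni + (-4) = 2−, giving Ni = +2.
The complex ion is anionic, so nickel takes the -ate form nickelate(II).

ammonium bis(acetylacetonato)diiodonickelate(II)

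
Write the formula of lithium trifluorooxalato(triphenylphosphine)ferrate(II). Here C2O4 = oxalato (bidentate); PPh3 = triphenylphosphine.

Ligands: 1 oxalato (C2O4, -2), 3 fluoro (F, -1), 1 triphenylphosphine (PPh3, neutral). Ligand charge sum = -5.
With Fe in oxidation state +2, the complex ion is [Fe...]^3−.
Charge balance with lithium (+1) requires 1 complex ion per 3 lithium.

Li3[Fe(C2O4)F3(PPh3)]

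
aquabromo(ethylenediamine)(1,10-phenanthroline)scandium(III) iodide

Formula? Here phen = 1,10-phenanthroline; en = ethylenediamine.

Ligands: 1 bromo (Br, -1), 1 1,10-phenanthroline (phen, neutral), 1 ethylenediamine (en, neutral), 1 aqua (H2O, neutral). Ligand charge sum = -1.
With Sc in oxidation state +3, the complex ion is [Sc...]^2+.
Charge balance with iodide (-1) requires 1 complex ion per 2 iodide.

[ScBr(en)(H2O)(phen)]I2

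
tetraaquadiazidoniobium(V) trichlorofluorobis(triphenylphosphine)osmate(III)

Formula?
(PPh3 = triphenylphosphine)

[Nb(H2O)4(N3)2][OsCl3F(PPh3)2]3

Cation [Nb…]: ligand charges -2, Nb(V) ⇒ ion charge 3+.
Anion [Os…]: ligand charges -4, Os(III) ⇒ ion charge 1−.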